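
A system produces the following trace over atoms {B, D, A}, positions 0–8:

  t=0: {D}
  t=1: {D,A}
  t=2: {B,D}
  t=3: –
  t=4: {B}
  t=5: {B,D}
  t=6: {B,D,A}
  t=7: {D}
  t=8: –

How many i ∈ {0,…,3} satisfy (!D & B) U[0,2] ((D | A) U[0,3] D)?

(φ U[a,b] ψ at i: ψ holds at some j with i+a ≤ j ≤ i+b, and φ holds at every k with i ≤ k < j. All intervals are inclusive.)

3

Evaluate at each i in [0,3]:
  i=0: ✓ (rhs at j=0)
  i=1: ✓ (rhs at j=1)
  i=2: ✓ (rhs at j=2)
  i=3: ✗ (lhs fails at k=3 before rhs at j=5)
Positions where it holds: {0, 1, 2} → 3.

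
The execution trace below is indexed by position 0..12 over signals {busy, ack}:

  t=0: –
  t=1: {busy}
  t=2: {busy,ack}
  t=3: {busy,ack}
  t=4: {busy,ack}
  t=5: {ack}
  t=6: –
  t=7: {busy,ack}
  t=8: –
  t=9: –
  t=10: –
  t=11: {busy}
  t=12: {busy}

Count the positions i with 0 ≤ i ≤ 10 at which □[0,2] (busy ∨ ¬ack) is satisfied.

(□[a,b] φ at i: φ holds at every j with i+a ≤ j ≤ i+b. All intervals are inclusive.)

Evaluate at each i in [0,10]:
  i=0: ✓ (all of [0,2])
  i=1: ✓ (all of [1,3])
  i=2: ✓ (all of [2,4])
  i=3: ✗ (fails at j=5)
  i=4: ✗ (fails at j=5)
  i=5: ✗ (fails at j=5)
  i=6: ✓ (all of [6,8])
  i=7: ✓ (all of [7,9])
  i=8: ✓ (all of [8,10])
  i=9: ✓ (all of [9,11])
  i=10: ✓ (all of [10,12])
Positions where it holds: {0, 1, 2, 6, 7, 8, 9, 10} → 8.

8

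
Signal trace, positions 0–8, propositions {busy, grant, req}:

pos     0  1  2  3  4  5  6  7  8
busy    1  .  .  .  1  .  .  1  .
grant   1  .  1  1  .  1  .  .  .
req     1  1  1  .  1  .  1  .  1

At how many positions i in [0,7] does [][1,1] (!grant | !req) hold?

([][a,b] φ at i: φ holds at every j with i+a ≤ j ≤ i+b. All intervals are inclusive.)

Evaluate at each i in [0,7]:
  i=0: ✓ (all of [1,1])
  i=1: ✗ (fails at j=2)
  i=2: ✓ (all of [3,3])
  i=3: ✓ (all of [4,4])
  i=4: ✓ (all of [5,5])
  i=5: ✓ (all of [6,6])
  i=6: ✓ (all of [7,7])
  i=7: ✓ (all of [8,8])
Positions where it holds: {0, 2, 3, 4, 5, 6, 7} → 7.

7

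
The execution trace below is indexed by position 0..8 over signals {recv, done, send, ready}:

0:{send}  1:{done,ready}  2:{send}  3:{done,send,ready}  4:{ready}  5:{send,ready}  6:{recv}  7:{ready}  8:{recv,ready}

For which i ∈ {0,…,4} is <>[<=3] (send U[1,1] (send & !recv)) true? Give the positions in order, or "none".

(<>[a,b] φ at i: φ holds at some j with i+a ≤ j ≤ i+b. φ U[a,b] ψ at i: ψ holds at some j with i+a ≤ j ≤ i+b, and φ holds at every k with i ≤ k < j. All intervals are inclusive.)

0, 1, 2

Evaluate at each i in [0,4]:
  i=0: ✓ (witness j=2)
  i=1: ✓ (witness j=2)
  i=2: ✓ (witness j=2)
  i=3: ✗ (none in [3,6])
  i=4: ✗ (none in [4,7])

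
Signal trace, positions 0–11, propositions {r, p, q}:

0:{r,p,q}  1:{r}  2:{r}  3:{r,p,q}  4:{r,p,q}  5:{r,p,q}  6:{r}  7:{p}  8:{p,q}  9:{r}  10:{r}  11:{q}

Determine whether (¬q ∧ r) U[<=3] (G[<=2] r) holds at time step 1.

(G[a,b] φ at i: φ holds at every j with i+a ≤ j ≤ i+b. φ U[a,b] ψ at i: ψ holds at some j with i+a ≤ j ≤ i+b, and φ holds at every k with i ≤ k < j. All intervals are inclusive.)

Need some j in [1,4] with G[<=2] r, and (¬q ∧ r) at every k in [1,j-1].
  j=1: G[<=2] r holds; no prefix to check → satisfied.

Holds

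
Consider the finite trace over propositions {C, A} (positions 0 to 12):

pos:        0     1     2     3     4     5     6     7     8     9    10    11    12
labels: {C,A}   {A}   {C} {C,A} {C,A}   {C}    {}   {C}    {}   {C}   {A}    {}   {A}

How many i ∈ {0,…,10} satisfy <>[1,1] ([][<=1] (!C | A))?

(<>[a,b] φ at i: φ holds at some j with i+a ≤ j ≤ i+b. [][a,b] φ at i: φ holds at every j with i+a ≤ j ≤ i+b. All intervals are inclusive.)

Evaluate at each i in [0,10]:
  i=0: ✗ (none in [1,1])
  i=1: ✗ (none in [2,2])
  i=2: ✓ (witness j=3)
  i=3: ✗ (none in [4,4])
  i=4: ✗ (none in [5,5])
  i=5: ✗ (none in [6,6])
  i=6: ✗ (none in [7,7])
  i=7: ✗ (none in [8,8])
  i=8: ✗ (none in [9,9])
  i=9: ✓ (witness j=10)
  i=10: ✓ (witness j=11)
Positions where it holds: {2, 9, 10} → 3.

3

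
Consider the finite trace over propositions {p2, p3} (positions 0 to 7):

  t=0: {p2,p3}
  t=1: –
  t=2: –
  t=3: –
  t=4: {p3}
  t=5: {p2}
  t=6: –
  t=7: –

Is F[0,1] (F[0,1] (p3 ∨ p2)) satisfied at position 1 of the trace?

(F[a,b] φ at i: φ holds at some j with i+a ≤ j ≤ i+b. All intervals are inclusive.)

No

Check F[0,1] (p3 ∨ p2) at each j in [1,2]:
  j=1: fails (none in [1,2])
  j=2: fails (none in [2,3])
No position in the window satisfies it → formula fails.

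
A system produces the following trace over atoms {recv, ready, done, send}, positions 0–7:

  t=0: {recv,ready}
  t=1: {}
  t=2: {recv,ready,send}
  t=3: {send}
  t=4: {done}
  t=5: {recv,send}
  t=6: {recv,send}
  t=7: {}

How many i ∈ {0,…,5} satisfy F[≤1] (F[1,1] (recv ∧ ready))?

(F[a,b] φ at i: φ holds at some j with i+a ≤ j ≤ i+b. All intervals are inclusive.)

Evaluate at each i in [0,5]:
  i=0: ✓ (witness j=1)
  i=1: ✓ (witness j=1)
  i=2: ✗ (none in [2,3])
  i=3: ✗ (none in [3,4])
  i=4: ✗ (none in [4,5])
  i=5: ✗ (none in [5,6])
Positions where it holds: {0, 1} → 2.

2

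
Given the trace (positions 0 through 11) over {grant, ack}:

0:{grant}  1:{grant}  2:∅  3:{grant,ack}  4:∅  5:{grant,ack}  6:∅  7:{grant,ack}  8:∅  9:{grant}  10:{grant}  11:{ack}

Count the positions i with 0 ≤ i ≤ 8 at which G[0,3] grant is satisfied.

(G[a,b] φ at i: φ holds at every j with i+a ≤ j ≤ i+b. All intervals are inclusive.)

0

Evaluate at each i in [0,8]:
  i=0: ✗ (fails at j=2)
  i=1: ✗ (fails at j=2)
  i=2: ✗ (fails at j=2)
  i=3: ✗ (fails at j=4)
  i=4: ✗ (fails at j=4)
  i=5: ✗ (fails at j=6)
  i=6: ✗ (fails at j=6)
  i=7: ✗ (fails at j=8)
  i=8: ✗ (fails at j=8)
Positions where it holds: {} → 0.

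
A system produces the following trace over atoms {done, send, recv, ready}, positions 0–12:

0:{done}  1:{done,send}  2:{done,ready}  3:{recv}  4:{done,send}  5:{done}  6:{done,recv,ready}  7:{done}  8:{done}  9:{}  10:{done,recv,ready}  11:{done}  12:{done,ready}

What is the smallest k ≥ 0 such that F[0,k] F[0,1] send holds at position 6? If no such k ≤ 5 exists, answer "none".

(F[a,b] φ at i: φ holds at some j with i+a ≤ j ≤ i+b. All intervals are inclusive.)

none

Scan j = 6,7,… for F[0,1] send:
  j=6: fails
  j=7: fails
  j=8: fails
  j=9: fails
  j=10: fails
  j=11: fails
No j in [6,11] satisfies it → none.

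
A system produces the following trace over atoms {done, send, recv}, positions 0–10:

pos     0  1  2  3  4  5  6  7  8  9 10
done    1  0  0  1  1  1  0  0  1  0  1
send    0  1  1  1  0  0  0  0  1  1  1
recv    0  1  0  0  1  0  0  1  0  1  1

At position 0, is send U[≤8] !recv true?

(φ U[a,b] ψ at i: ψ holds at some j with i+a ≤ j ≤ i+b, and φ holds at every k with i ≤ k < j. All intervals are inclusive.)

Need some j in [0,8] with !recv, and send at every k in [0,j-1].
  j=0: !recv holds; no prefix to check → satisfied.

True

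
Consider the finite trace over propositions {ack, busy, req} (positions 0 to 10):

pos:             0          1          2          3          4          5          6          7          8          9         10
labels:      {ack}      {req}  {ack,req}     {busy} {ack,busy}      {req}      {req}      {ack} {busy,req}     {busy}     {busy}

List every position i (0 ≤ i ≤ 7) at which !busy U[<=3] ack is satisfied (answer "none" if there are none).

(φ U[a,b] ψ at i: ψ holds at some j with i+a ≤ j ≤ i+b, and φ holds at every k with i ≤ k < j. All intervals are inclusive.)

Evaluate at each i in [0,7]:
  i=0: ✓ (rhs at j=0)
  i=1: ✓ (rhs at j=2; lhs holds on [1,1])
  i=2: ✓ (rhs at j=2)
  i=3: ✗ (lhs fails at k=3 before rhs at j=4)
  i=4: ✓ (rhs at j=4)
  i=5: ✓ (rhs at j=7; lhs holds on [5,6])
  i=6: ✓ (rhs at j=7; lhs holds on [6,6])
  i=7: ✓ (rhs at j=7)

0, 1, 2, 4, 5, 6, 7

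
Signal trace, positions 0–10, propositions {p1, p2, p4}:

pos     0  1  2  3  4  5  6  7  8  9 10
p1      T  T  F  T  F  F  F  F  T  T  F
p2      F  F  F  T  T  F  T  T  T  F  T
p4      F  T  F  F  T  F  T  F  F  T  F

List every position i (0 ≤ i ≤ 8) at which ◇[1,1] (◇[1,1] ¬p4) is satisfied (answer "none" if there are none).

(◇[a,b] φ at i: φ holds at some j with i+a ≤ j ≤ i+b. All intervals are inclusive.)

Evaluate at each i in [0,8]:
  i=0: ✓ (witness j=1)
  i=1: ✓ (witness j=2)
  i=2: ✗ (none in [3,3])
  i=3: ✓ (witness j=4)
  i=4: ✗ (none in [5,5])
  i=5: ✓ (witness j=6)
  i=6: ✓ (witness j=7)
  i=7: ✗ (none in [8,8])
  i=8: ✓ (witness j=9)

0, 1, 3, 5, 6, 8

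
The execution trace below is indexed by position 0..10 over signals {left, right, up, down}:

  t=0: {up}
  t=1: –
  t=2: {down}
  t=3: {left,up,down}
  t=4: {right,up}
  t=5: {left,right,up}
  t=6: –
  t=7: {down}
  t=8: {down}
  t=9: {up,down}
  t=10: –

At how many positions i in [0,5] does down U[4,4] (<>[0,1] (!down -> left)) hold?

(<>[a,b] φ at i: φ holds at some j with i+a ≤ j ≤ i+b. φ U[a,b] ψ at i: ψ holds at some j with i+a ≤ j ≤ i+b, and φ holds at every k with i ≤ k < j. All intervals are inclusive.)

Evaluate at each i in [0,5]:
  i=0: ✗ (lhs fails at k=0 before rhs at j=4)
  i=1: ✗ (lhs fails at k=1 before rhs at j=5)
  i=2: ✗ (lhs fails at k=4 before rhs at j=6)
  i=3: ✗ (lhs fails at k=4 before rhs at j=7)
  i=4: ✗ (lhs fails at k=4 before rhs at j=8)
  i=5: ✗ (lhs fails at k=5 before rhs at j=9)
Positions where it holds: {} → 0.

0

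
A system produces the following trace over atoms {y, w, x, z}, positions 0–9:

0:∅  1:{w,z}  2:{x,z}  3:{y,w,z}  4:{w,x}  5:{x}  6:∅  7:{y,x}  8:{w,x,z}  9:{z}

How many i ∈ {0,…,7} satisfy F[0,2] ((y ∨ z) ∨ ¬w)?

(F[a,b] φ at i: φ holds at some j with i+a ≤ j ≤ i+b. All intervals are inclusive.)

8

Evaluate at each i in [0,7]:
  i=0: ✓ (witness j=0)
  i=1: ✓ (witness j=1)
  i=2: ✓ (witness j=2)
  i=3: ✓ (witness j=3)
  i=4: ✓ (witness j=5)
  i=5: ✓ (witness j=5)
  i=6: ✓ (witness j=6)
  i=7: ✓ (witness j=7)
Positions where it holds: {0, 1, 2, 3, 4, 5, 6, 7} → 8.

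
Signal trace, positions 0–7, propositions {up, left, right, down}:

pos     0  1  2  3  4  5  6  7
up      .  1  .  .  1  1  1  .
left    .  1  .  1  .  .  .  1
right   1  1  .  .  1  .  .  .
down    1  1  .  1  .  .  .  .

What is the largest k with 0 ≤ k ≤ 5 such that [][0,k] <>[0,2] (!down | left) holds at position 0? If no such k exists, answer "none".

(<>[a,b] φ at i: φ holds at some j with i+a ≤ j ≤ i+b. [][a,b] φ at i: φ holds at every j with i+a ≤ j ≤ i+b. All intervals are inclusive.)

<>[0,2] (!down | left) must hold from j=0 onward; find where it first fails.
  j=0: holds
  j=1: holds
  j=2: holds
  j=3: holds
  j=4: holds
  j=5: holds
Holds through j=5; largest k = 5.

5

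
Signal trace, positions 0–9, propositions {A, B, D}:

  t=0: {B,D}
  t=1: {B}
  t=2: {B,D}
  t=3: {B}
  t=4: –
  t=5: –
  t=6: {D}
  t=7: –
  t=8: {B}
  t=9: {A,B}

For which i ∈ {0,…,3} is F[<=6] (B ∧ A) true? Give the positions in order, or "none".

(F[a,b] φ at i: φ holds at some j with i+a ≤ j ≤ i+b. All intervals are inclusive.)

3

Evaluate at each i in [0,3]:
  i=0: ✗ (none in [0,6])
  i=1: ✗ (none in [1,7])
  i=2: ✗ (none in [2,8])
  i=3: ✓ (witness j=9)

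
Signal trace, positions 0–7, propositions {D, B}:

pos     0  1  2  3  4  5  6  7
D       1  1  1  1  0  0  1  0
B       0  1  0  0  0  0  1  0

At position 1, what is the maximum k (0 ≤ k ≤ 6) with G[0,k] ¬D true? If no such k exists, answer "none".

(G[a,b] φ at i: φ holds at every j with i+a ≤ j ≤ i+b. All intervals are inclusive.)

none

¬D must hold from j=1 onward; find where it first fails.
  j=1: fails → no k works.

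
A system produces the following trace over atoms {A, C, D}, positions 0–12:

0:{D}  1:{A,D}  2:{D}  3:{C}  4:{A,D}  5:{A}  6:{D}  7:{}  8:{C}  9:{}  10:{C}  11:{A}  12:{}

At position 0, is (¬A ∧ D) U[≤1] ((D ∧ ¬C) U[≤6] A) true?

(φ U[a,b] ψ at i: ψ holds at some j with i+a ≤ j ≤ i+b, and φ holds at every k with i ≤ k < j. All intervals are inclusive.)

True

Need some j in [0,1] with ((D ∧ ¬C) U[≤6] A), and (¬A ∧ D) at every k in [0,j-1].
  j=0: ((D ∧ ¬C) U[≤6] A) holds; no prefix to check → satisfied.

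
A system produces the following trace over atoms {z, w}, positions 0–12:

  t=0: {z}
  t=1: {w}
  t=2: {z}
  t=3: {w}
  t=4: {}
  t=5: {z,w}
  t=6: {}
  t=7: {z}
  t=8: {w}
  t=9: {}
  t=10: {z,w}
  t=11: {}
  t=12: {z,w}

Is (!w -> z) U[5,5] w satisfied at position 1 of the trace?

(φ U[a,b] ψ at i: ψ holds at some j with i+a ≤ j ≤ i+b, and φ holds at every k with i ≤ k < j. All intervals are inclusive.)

Need some j in [6,6] with w, and (!w -> z) at every k in [1,j-1].
  j=6: w false.
No j in the window works → until fails.

Does not hold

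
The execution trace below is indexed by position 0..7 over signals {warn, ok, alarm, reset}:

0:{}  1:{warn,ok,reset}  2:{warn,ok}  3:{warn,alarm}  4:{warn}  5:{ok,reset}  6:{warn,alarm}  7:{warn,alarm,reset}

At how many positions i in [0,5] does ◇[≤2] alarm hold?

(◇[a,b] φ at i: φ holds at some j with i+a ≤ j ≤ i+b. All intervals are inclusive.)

Evaluate at each i in [0,5]:
  i=0: ✗ (none in [0,2])
  i=1: ✓ (witness j=3)
  i=2: ✓ (witness j=3)
  i=3: ✓ (witness j=3)
  i=4: ✓ (witness j=6)
  i=5: ✓ (witness j=6)
Positions where it holds: {1, 2, 3, 4, 5} → 5.

5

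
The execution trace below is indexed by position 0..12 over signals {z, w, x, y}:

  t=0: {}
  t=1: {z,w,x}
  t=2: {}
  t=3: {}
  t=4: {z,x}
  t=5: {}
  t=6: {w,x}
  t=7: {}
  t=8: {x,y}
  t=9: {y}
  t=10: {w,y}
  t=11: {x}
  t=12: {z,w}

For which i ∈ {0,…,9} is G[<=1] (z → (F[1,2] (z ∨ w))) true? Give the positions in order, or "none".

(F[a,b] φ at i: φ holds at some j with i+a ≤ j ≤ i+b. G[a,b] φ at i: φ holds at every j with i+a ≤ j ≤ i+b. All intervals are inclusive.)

Evaluate at each i in [0,9]:
  i=0: ✗ (fails at j=1)
  i=1: ✗ (fails at j=1)
  i=2: ✓ (all of [2,3])
  i=3: ✓ (all of [3,4])
  i=4: ✓ (all of [4,5])
  i=5: ✓ (all of [5,6])
  i=6: ✓ (all of [6,7])
  i=7: ✓ (all of [7,8])
  i=8: ✓ (all of [8,9])
  i=9: ✓ (all of [9,10])

2, 3, 4, 5, 6, 7, 8, 9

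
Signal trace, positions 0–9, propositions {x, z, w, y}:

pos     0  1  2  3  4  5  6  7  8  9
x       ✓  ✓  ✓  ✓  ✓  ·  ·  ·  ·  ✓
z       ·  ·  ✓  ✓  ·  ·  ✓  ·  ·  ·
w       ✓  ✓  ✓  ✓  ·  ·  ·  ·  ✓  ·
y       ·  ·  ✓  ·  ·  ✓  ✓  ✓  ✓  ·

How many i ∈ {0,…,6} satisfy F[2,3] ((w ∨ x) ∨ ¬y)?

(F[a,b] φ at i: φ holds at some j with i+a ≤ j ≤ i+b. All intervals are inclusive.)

Evaluate at each i in [0,6]:
  i=0: ✓ (witness j=2)
  i=1: ✓ (witness j=3)
  i=2: ✓ (witness j=4)
  i=3: ✗ (none in [5,6])
  i=4: ✗ (none in [6,7])
  i=5: ✓ (witness j=8)
  i=6: ✓ (witness j=8)
Positions where it holds: {0, 1, 2, 5, 6} → 5.

5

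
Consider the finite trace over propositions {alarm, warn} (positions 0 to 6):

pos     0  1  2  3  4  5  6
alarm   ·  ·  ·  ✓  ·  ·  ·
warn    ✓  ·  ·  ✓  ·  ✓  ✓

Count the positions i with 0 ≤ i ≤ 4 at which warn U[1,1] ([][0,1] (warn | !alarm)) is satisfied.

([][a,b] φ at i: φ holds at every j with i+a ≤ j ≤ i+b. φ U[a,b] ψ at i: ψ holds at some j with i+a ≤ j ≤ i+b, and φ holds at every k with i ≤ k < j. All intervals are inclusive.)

2

Evaluate at each i in [0,4]:
  i=0: ✓ (rhs at j=1; lhs holds on [0,0])
  i=1: ✗ (lhs fails at k=1 before rhs at j=2)
  i=2: ✗ (lhs fails at k=2 before rhs at j=3)
  i=3: ✓ (rhs at j=4; lhs holds on [3,3])
  i=4: ✗ (lhs fails at k=4 before rhs at j=5)
Positions where it holds: {0, 3} → 2.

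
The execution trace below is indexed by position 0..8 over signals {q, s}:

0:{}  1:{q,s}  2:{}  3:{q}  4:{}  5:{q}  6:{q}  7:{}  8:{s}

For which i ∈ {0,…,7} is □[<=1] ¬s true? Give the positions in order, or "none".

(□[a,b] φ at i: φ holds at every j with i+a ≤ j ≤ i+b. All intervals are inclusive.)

2, 3, 4, 5, 6

Evaluate at each i in [0,7]:
  i=0: ✗ (fails at j=1)
  i=1: ✗ (fails at j=1)
  i=2: ✓ (all of [2,3])
  i=3: ✓ (all of [3,4])
  i=4: ✓ (all of [4,5])
  i=5: ✓ (all of [5,6])
  i=6: ✓ (all of [6,7])
  i=7: ✗ (fails at j=8)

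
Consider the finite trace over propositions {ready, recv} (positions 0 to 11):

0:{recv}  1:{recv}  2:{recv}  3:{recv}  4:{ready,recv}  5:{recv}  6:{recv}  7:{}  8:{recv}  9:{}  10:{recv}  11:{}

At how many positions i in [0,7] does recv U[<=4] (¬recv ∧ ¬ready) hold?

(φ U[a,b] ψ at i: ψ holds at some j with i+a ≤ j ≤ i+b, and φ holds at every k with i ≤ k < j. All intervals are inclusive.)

5

Evaluate at each i in [0,7]:
  i=0: ✗ (no rhs in [0,4])
  i=1: ✗ (no rhs in [1,5])
  i=2: ✗ (no rhs in [2,6])
  i=3: ✓ (rhs at j=7; lhs holds on [3,6])
  i=4: ✓ (rhs at j=7; lhs holds on [4,6])
  i=5: ✓ (rhs at j=7; lhs holds on [5,6])
  i=6: ✓ (rhs at j=7; lhs holds on [6,6])
  i=7: ✓ (rhs at j=7)
Positions where it holds: {3, 4, 5, 6, 7} → 5.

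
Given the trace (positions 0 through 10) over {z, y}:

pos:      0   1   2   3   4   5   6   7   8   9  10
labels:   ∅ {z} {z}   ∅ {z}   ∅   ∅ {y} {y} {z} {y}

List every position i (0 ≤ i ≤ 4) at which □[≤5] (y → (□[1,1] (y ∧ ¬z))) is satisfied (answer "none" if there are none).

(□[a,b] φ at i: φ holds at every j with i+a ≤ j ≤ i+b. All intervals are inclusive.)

Evaluate at each i in [0,4]:
  i=0: ✓ (all of [0,5])
  i=1: ✓ (all of [1,6])
  i=2: ✓ (all of [2,7])
  i=3: ✗ (fails at j=8)
  i=4: ✗ (fails at j=8)

0, 1, 2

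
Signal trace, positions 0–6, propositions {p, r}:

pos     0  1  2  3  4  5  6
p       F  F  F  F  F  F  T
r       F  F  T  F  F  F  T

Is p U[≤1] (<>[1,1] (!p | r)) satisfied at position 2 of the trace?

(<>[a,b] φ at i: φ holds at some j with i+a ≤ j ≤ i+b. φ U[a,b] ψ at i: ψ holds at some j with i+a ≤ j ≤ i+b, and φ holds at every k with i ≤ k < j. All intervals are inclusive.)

True

Need some j in [2,3] with <>[1,1] (!p | r), and p at every k in [2,j-1].
  j=2: <>[1,1] (!p | r) holds; no prefix to check → satisfied.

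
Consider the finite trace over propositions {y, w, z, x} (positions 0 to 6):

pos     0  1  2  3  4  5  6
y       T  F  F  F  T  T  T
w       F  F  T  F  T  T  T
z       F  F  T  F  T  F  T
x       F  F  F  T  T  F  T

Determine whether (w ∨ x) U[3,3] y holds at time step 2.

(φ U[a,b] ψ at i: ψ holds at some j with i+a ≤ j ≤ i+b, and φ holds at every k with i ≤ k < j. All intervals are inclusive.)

Holds

Need some j in [5,5] with y, and (w ∨ x) at every k in [2,j-1].
  j=5: y holds; (w ∨ x) holds at every k in [2,4] → satisfied.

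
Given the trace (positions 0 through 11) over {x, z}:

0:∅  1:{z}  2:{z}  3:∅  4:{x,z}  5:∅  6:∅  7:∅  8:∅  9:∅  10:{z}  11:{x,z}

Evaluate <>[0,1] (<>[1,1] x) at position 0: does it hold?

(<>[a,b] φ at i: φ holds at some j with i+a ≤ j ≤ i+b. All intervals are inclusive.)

No

Check <>[1,1] x at each j in [0,1]:
  j=0: fails (none in [1,1])
  j=1: fails (none in [2,2])
No position in the window satisfies it → formula fails.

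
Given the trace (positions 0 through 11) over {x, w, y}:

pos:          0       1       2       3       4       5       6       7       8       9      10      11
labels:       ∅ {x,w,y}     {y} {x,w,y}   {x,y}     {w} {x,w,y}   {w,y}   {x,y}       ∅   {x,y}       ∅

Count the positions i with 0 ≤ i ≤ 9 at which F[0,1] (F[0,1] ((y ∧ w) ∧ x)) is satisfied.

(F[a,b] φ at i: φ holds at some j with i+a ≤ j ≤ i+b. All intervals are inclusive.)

Evaluate at each i in [0,9]:
  i=0: ✓ (witness j=0)
  i=1: ✓ (witness j=1)
  i=2: ✓ (witness j=2)
  i=3: ✓ (witness j=3)
  i=4: ✓ (witness j=5)
  i=5: ✓ (witness j=5)
  i=6: ✓ (witness j=6)
  i=7: ✗ (none in [7,8])
  i=8: ✗ (none in [8,9])
  i=9: ✗ (none in [9,10])
Positions where it holds: {0, 1, 2, 3, 4, 5, 6} → 7.

7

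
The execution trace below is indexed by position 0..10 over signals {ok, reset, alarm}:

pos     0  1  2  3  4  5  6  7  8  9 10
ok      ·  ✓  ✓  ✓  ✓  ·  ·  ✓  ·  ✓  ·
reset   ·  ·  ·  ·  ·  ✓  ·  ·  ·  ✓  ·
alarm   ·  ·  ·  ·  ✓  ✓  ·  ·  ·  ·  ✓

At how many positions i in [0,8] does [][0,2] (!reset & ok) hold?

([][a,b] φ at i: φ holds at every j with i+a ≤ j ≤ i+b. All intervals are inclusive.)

Evaluate at each i in [0,8]:
  i=0: ✗ (fails at j=0)
  i=1: ✓ (all of [1,3])
  i=2: ✓ (all of [2,4])
  i=3: ✗ (fails at j=5)
  i=4: ✗ (fails at j=5)
  i=5: ✗ (fails at j=5)
  i=6: ✗ (fails at j=6)
  i=7: ✗ (fails at j=8)
  i=8: ✗ (fails at j=8)
Positions where it holds: {1, 2} → 2.

2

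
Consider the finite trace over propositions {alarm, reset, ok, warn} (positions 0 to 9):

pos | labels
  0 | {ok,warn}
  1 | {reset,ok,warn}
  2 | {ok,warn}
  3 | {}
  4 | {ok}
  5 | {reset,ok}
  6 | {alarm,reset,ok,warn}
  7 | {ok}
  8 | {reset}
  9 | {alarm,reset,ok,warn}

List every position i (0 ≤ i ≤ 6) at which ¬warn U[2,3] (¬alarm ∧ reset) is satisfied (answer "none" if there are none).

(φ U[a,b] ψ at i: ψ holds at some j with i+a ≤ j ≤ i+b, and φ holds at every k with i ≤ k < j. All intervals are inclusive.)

3

Evaluate at each i in [0,6]:
  i=0: ✗ (no rhs in [2,3])
  i=1: ✗ (no rhs in [3,4])
  i=2: ✗ (lhs fails at k=2 before rhs at j=5)
  i=3: ✓ (rhs at j=5; lhs holds on [3,4])
  i=4: ✗ (no rhs in [6,7])
  i=5: ✗ (lhs fails at k=6 before rhs at j=8)
  i=6: ✗ (lhs fails at k=6 before rhs at j=8)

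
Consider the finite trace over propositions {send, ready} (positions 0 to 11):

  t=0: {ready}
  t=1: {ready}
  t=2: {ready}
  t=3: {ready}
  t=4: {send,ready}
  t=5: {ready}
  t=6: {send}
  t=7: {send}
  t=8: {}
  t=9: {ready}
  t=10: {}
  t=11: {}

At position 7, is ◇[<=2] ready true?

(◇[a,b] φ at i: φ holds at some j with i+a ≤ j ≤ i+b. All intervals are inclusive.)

Check ready at each j in [7,9]:
  j=7: false
  j=8: false
  j=9: true
Found at j=9 → formula holds.

Holds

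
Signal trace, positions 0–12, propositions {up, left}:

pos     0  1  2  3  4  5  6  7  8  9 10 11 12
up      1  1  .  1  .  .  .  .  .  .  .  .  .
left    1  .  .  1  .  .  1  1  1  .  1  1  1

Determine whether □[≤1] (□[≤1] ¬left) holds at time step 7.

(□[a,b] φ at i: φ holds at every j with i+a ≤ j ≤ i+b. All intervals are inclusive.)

Does not hold

Check □[≤1] ¬left at every j in [7,8]:
  j=7: fails at 7
  j=8: fails at 8
Fails at j=7 → formula fails.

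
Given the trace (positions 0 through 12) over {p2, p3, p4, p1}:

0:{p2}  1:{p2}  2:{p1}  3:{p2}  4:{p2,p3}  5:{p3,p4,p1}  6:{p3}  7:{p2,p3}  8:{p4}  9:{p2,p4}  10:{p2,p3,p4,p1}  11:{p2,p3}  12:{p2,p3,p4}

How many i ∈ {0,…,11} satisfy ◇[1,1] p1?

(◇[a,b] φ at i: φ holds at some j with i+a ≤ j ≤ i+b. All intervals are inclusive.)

3

Evaluate at each i in [0,11]:
  i=0: ✗ (none in [1,1])
  i=1: ✓ (witness j=2)
  i=2: ✗ (none in [3,3])
  i=3: ✗ (none in [4,4])
  i=4: ✓ (witness j=5)
  i=5: ✗ (none in [6,6])
  i=6: ✗ (none in [7,7])
  i=7: ✗ (none in [8,8])
  i=8: ✗ (none in [9,9])
  i=9: ✓ (witness j=10)
  i=10: ✗ (none in [11,11])
  i=11: ✗ (none in [12,12])
Positions where it holds: {1, 4, 9} → 3.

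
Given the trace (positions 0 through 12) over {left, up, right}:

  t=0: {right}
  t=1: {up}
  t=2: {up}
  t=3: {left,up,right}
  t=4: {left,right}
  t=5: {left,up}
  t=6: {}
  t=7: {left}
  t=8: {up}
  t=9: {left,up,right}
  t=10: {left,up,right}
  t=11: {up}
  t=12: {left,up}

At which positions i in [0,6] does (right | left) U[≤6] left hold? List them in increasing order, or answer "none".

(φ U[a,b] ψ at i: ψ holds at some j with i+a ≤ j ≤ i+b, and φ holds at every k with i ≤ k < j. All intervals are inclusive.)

3, 4, 5

Evaluate at each i in [0,6]:
  i=0: ✗ (lhs fails at k=1 before rhs at j=3)
  i=1: ✗ (lhs fails at k=1 before rhs at j=3)
  i=2: ✗ (lhs fails at k=2 before rhs at j=3)
  i=3: ✓ (rhs at j=3)
  i=4: ✓ (rhs at j=4)
  i=5: ✓ (rhs at j=5)
  i=6: ✗ (lhs fails at k=6 before rhs at j=7)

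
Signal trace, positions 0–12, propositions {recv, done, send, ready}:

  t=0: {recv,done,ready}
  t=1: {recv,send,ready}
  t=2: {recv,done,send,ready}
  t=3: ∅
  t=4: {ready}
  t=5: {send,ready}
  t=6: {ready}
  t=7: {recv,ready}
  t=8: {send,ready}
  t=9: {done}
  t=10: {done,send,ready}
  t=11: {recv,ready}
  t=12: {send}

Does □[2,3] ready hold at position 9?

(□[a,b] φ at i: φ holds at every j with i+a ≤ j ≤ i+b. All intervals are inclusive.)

Check ready at every j in [11,12]:
  j=11: true
  j=12: false
Fails at j=12 → formula fails.

No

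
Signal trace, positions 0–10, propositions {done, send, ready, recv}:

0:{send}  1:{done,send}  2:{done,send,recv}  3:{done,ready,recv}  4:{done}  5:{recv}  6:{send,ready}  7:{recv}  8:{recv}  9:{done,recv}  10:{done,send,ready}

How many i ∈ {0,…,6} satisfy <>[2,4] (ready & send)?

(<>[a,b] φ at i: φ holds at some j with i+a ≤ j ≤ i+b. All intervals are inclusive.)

4

Evaluate at each i in [0,6]:
  i=0: ✗ (none in [2,4])
  i=1: ✗ (none in [3,5])
  i=2: ✓ (witness j=6)
  i=3: ✓ (witness j=6)
  i=4: ✓ (witness j=6)
  i=5: ✗ (none in [7,9])
  i=6: ✓ (witness j=10)
Positions where it holds: {2, 3, 4, 6} → 4.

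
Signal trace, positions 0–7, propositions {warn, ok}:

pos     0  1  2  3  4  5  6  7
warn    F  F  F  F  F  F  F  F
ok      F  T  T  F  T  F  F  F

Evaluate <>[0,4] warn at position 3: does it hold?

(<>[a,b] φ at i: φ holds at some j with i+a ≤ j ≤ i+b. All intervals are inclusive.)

No

Check warn at each j in [3,7]:
  j=3: false
  j=4: false
  j=5: false
  j=6: false
  j=7: false
No position in the window satisfies it → formula fails.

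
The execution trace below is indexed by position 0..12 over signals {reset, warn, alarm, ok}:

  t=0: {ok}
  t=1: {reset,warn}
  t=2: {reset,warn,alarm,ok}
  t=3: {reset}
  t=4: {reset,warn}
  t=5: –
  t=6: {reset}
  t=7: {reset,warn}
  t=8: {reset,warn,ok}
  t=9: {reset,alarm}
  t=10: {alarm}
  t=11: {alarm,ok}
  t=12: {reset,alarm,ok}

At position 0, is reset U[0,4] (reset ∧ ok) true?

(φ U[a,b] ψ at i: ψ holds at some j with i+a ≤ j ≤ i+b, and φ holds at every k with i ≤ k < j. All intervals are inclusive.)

Need some j in [0,4] with (reset ∧ ok), and reset at every k in [0,j-1].
  j=0: (reset ∧ ok) false.
  j=1: (reset ∧ ok) false.
  j=2: (reset ∧ ok) holds, but reset fails at k=0 → not this j.
  j=3: (reset ∧ ok) false.
  j=4: (reset ∧ ok) false.
No j in the window works → until fails.

False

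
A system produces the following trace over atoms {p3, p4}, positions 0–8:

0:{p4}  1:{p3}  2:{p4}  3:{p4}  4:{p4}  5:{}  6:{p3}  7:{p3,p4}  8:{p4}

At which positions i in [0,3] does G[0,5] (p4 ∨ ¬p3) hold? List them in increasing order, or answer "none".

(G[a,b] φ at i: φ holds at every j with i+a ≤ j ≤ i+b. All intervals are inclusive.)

none

Evaluate at each i in [0,3]:
  i=0: ✗ (fails at j=1)
  i=1: ✗ (fails at j=1)
  i=2: ✗ (fails at j=6)
  i=3: ✗ (fails at j=6)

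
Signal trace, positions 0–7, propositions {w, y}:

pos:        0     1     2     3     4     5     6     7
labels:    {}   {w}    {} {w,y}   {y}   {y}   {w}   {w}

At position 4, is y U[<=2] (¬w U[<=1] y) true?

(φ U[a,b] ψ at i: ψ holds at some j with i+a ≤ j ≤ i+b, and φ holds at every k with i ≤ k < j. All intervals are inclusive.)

Need some j in [4,6] with (¬w U[<=1] y), and y at every k in [4,j-1].
  j=4: (¬w U[<=1] y) holds; no prefix to check → satisfied.

Holds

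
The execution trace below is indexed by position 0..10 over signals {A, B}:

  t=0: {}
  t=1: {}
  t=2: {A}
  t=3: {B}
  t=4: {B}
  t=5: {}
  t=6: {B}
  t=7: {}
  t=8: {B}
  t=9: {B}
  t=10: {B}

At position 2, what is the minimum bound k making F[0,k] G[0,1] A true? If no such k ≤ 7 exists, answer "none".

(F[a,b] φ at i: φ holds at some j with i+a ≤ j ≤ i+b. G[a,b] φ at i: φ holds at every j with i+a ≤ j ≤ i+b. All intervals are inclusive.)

Scan j = 2,3,… for G[0,1] A:
  j=2: fails
  j=3: fails
  j=4: fails
  j=5: fails
  j=6: fails
  j=7: fails
  j=8: fails
  j=9: fails
No j in [2,9] satisfies it → none.

none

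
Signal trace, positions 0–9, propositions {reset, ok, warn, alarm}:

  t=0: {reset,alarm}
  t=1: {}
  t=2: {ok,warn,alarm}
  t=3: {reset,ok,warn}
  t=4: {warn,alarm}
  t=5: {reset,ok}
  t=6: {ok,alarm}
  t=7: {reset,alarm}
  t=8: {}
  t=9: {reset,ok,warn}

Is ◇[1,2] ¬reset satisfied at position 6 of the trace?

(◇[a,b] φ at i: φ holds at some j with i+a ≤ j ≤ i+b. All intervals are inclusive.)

Check ¬reset at each j in [7,8]:
  j=7: false
  j=8: true
Found at j=8 → formula holds.

Holds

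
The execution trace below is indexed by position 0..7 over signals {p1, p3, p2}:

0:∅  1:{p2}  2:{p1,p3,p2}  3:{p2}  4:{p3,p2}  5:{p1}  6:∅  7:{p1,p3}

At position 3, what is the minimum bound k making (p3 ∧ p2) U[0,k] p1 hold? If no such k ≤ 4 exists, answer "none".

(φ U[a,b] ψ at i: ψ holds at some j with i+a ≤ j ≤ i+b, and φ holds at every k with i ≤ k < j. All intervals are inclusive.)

none

Need earliest j ≥ 3 with p1, and (p3 ∧ p2) at every k in [3,j-1].
  j=3: rhs fails.
  j=4: rhs fails.
  j=5: rhs holds but lhs fails at k=3.
  j=6: rhs fails.
  j=7: rhs holds but lhs fails at k=3.
No witness within the range → none.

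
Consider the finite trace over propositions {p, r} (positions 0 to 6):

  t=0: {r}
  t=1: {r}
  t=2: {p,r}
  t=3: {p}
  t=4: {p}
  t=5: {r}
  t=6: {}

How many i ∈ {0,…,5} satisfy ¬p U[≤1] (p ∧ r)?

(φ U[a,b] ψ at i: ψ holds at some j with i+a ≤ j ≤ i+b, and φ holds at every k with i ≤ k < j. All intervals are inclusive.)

Evaluate at each i in [0,5]:
  i=0: ✗ (no rhs in [0,1])
  i=1: ✓ (rhs at j=2; lhs holds on [1,1])
  i=2: ✓ (rhs at j=2)
  i=3: ✗ (no rhs in [3,4])
  i=4: ✗ (no rhs in [4,5])
  i=5: ✗ (no rhs in [5,6])
Positions where it holds: {1, 2} → 2.

2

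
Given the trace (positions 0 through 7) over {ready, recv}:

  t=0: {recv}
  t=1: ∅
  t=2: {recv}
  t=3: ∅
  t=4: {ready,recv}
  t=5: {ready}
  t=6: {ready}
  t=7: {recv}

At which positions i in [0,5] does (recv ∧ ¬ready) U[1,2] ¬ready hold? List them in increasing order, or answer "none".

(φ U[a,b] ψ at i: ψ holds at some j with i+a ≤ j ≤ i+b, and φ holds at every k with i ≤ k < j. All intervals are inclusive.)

0, 2

Evaluate at each i in [0,5]:
  i=0: ✓ (rhs at j=1; lhs holds on [0,0])
  i=1: ✗ (lhs fails at k=1 before rhs at j=2)
  i=2: ✓ (rhs at j=3; lhs holds on [2,2])
  i=3: ✗ (no rhs in [4,5])
  i=4: ✗ (no rhs in [5,6])
  i=5: ✗ (lhs fails at k=5 before rhs at j=7)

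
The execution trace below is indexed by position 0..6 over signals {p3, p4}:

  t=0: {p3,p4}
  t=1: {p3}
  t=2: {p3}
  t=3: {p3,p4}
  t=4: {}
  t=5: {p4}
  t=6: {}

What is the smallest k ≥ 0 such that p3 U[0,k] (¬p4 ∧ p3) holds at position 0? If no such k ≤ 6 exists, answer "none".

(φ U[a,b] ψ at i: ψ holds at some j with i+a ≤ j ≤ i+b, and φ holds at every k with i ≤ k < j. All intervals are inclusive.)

Need earliest j ≥ 0 with (¬p4 ∧ p3), and p3 at every k in [0,j-1].
  j=0: rhs fails.
  j=1: rhs holds; lhs holds on [0,0]. k = 1.

1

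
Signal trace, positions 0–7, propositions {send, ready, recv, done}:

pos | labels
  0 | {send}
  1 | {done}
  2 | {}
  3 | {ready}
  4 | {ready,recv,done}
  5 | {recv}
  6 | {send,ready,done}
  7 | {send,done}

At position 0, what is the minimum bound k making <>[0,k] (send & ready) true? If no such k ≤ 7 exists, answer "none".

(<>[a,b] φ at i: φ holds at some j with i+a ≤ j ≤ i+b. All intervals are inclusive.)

6

Scan j = 0,1,… for (send & ready):
  j=0: fails
  j=1: fails
  j=2: fails
  j=3: fails
  j=4: fails
  j=5: fails
  j=6: holds
First hit at j=6, so smallest k = 6-0 = 6.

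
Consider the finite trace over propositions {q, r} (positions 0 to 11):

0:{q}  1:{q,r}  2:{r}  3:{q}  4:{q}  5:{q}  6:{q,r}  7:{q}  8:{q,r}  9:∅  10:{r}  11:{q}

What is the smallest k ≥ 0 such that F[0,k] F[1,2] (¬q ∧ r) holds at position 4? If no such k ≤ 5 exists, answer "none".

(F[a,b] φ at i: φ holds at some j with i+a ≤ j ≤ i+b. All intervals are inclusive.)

4

Scan j = 4,5,… for F[1,2] (¬q ∧ r):
  j=4: fails
  j=5: fails
  j=6: fails
  j=7: fails
  j=8: holds
First hit at j=8, so smallest k = 8-4 = 4.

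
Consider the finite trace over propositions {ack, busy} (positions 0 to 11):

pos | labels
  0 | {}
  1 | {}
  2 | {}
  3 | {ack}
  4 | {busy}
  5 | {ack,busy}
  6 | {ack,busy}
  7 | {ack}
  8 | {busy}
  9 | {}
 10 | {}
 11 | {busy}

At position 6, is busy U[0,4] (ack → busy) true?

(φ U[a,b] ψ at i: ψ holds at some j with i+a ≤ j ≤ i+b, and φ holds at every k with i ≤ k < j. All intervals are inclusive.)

True

Need some j in [6,10] with (ack → busy), and busy at every k in [6,j-1].
  j=6: (ack → busy) holds; no prefix to check → satisfied.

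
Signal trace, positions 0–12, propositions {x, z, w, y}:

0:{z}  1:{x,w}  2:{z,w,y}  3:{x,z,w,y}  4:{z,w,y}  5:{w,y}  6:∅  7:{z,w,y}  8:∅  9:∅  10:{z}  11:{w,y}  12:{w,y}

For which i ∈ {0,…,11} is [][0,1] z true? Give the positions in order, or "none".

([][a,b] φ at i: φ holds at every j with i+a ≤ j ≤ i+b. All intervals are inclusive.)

Evaluate at each i in [0,11]:
  i=0: ✗ (fails at j=1)
  i=1: ✗ (fails at j=1)
  i=2: ✓ (all of [2,3])
  i=3: ✓ (all of [3,4])
  i=4: ✗ (fails at j=5)
  i=5: ✗ (fails at j=5)
  i=6: ✗ (fails at j=6)
  i=7: ✗ (fails at j=8)
  i=8: ✗ (fails at j=8)
  i=9: ✗ (fails at j=9)
  i=10: ✗ (fails at j=11)
  i=11: ✗ (fails at j=11)

2, 3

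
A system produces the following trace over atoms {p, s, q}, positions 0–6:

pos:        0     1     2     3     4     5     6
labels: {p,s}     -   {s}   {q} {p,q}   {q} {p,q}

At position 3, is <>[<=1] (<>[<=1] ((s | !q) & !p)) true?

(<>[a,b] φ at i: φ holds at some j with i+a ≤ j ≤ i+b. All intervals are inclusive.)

Does not hold

Check <>[<=1] ((s | !q) & !p) at each j in [3,4]:
  j=3: fails (none in [3,4])
  j=4: fails (none in [4,5])
No position in the window satisfies it → formula fails.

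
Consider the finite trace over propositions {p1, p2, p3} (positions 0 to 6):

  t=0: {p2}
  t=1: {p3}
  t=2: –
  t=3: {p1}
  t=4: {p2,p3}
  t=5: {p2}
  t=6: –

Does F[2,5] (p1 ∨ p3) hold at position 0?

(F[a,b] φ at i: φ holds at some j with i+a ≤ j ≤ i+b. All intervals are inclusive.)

Yes

Check (p1 ∨ p3) at each j in [2,5]:
  j=2: false
  j=3: true
  j=4: true
  j=5: false
Found at j=3 → formula holds.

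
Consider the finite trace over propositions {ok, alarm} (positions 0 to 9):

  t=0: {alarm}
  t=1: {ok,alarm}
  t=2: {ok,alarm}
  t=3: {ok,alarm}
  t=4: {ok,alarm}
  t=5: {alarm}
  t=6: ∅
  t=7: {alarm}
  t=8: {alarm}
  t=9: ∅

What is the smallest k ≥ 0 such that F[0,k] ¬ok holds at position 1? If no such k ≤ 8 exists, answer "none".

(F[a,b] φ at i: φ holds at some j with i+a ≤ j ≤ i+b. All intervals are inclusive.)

4

Scan j = 1,2,… for ¬ok:
  j=1: fails
  j=2: fails
  j=3: fails
  j=4: fails
  j=5: holds
First hit at j=5, so smallest k = 5-1 = 4.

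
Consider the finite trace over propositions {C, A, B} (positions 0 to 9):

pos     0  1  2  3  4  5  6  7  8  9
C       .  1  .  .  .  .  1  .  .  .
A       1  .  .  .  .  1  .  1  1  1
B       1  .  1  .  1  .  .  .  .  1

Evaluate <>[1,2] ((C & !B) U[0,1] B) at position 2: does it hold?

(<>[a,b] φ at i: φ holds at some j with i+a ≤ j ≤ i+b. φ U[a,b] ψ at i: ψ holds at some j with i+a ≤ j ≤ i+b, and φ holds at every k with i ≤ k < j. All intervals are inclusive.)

Holds

Check ((C & !B) U[0,1] B) at each j in [3,4]:
  j=3: fails
  j=4: holds
Found at j=4 → formula holds.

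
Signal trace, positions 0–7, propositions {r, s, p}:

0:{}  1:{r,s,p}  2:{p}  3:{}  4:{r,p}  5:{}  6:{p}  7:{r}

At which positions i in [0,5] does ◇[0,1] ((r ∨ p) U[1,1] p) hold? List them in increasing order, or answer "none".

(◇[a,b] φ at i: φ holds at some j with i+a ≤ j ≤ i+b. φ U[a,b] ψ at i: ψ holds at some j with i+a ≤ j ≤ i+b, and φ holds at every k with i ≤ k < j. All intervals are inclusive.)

Evaluate at each i in [0,5]:
  i=0: ✓ (witness j=1)
  i=1: ✓ (witness j=1)
  i=2: ✗ (none in [2,3])
  i=3: ✗ (none in [3,4])
  i=4: ✗ (none in [4,5])
  i=5: ✗ (none in [5,6])

0, 1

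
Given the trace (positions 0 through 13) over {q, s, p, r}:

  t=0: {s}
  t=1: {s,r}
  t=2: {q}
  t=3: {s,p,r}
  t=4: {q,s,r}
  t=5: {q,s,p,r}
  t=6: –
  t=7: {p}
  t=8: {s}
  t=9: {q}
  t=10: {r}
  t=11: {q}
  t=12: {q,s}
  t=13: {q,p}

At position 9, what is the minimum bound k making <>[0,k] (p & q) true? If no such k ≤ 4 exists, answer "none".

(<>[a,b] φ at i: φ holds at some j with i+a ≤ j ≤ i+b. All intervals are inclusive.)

Scan j = 9,10,… for (p & q):
  j=9: fails
  j=10: fails
  j=11: fails
  j=12: fails
  j=13: holds
First hit at j=13, so smallest k = 13-9 = 4.

4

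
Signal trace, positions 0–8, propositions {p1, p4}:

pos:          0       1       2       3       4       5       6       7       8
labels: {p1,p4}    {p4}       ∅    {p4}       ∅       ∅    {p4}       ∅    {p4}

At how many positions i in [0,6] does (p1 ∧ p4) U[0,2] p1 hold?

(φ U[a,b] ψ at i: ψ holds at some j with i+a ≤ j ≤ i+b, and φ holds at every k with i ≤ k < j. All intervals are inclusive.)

Evaluate at each i in [0,6]:
  i=0: ✓ (rhs at j=0)
  i=1: ✗ (no rhs in [1,3])
  i=2: ✗ (no rhs in [2,4])
  i=3: ✗ (no rhs in [3,5])
  i=4: ✗ (no rhs in [4,6])
  i=5: ✗ (no rhs in [5,7])
  i=6: ✗ (no rhs in [6,8])
Positions where it holds: {0} → 1.

1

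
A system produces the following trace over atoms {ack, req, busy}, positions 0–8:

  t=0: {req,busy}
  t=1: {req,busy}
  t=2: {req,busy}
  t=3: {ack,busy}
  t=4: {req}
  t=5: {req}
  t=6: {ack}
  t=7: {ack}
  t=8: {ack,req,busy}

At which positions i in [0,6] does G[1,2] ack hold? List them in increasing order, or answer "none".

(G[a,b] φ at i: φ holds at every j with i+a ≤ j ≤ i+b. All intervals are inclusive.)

Evaluate at each i in [0,6]:
  i=0: ✗ (fails at j=1)
  i=1: ✗ (fails at j=2)
  i=2: ✗ (fails at j=4)
  i=3: ✗ (fails at j=4)
  i=4: ✗ (fails at j=5)
  i=5: ✓ (all of [6,7])
  i=6: ✓ (all of [7,8])

5, 6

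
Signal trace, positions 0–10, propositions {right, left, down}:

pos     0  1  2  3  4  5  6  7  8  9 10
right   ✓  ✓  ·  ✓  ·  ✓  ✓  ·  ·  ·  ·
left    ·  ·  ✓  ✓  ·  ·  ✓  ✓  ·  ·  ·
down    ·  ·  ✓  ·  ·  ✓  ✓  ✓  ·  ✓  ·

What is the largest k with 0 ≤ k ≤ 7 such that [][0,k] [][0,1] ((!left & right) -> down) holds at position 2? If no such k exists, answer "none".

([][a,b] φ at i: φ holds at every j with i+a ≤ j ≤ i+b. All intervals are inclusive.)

7

[][0,1] ((!left & right) -> down) must hold from j=2 onward; find where it first fails.
  j=2: holds
  j=3: holds
  j=4: holds
  j=5: holds
  j=6: holds
  j=7: holds
  j=8: holds
  j=9: holds
Holds through j=9; largest k = 7.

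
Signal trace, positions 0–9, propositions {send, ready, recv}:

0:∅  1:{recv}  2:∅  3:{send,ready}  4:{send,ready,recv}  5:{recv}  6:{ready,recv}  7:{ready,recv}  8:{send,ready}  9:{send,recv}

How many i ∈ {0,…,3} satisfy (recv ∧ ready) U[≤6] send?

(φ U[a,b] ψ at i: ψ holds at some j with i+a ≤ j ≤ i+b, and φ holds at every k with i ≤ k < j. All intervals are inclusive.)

1

Evaluate at each i in [0,3]:
  i=0: ✗ (lhs fails at k=0 before rhs at j=3)
  i=1: ✗ (lhs fails at k=1 before rhs at j=3)
  i=2: ✗ (lhs fails at k=2 before rhs at j=3)
  i=3: ✓ (rhs at j=3)
Positions where it holds: {3} → 1.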